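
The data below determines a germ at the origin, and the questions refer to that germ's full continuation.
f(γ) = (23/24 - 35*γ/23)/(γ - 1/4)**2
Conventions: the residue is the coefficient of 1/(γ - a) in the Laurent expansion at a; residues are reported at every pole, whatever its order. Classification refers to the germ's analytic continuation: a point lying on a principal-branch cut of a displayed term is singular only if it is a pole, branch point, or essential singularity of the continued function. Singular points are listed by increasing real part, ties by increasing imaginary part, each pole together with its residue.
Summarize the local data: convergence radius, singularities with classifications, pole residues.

Denominator factor (γ - 1/4)^2: pole of order 2 at 1/4, modulus 1/4.
The radius of convergence is the smallest modulus among the singular points: 1/4.
At the order-2 pole 1/4 set g(γ) = (γ - (1/4))^2*f(γ) = 23/24 - 35*γ/23.
Order-2 pole: residue = g'(a); g'(1/4) = -35/23, so the residue is -35/23.

Radius of convergence at 0: 1/4.
At 1/4: a pole of order 2; residue -35/23.


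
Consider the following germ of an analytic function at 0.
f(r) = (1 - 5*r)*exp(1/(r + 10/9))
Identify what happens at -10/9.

The point is an essential singularity.

The exponent 1/(r - (-10/9)) has a pole at -10/9, so exp(1/(r - (-10/9))) takes every nonzero value near it: an essential singularity (not a pole of any order).


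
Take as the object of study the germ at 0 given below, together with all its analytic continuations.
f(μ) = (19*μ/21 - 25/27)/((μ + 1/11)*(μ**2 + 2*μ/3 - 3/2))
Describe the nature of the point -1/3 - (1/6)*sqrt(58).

The denominator factor μ**2 + 2*μ/3 - 3/2 vanishes at -1/3 - (1/6)*sqrt(58) and appears to the power 1; the numerator there equals -232/189 - (19/126)*sqrt(58), nonzero, and no other factor vanishes.
Hence a pole whose order is the multiplicity, 1.

The point is a pole of order 1.


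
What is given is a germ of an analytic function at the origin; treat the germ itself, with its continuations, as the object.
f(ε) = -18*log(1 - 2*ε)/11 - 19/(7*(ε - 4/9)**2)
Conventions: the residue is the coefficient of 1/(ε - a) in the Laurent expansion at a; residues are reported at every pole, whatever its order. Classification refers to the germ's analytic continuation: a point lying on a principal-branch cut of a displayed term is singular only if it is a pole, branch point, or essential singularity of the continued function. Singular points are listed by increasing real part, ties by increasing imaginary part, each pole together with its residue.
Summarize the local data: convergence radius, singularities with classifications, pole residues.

Radius of convergence at 0: 4/9.
At 4/9: a pole of order 2; residue 0.
At 1/2: a logarithmic branch point.

Denominator factor (ε - 4/9)^2: pole of order 2 at 4/9, modulus 4/9.
Branch term (-18/11)*log(1 - ε/(1/2)): its argument vanishes at ε = 1/2, a logarithmic branch point, modulus 1/2.
The radius of convergence is the smallest modulus among the singular points: 4/9.
The branch term is analytic at 4/9 and contributes nothing to the residue; only the rational part matters.
At the order-2 pole 4/9 set g(ε) = (ε - (4/9))^2*(rational part) = -19/7.
Order-2 pole: residue = g'(a); g'(4/9) = 0, so the residue is 0.
List the singular points by increasing real part (a conjugate pair: the negative imaginary part first).


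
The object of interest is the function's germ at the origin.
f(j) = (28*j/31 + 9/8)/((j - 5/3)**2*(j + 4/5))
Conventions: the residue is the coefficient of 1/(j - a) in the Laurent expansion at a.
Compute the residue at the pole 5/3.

The residue is -22455/339512.

At the order-2 pole 5/3 set g(j) = (j - (5/3))^2*f(j) = (28*j/31 + 9/8)/(j + 4/5).
Order-2 pole: residue = g'(a); g'(5/3) = -22455/339512, so the residue is -22455/339512.


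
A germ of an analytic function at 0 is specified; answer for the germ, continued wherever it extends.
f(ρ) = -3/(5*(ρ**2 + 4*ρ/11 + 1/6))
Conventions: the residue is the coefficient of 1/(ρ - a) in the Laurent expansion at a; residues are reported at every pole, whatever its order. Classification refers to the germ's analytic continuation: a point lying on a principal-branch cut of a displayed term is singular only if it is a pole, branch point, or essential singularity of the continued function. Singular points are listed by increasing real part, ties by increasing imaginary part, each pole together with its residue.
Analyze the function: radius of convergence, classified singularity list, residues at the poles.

Denominator factor (ρ**2 + 4*ρ/11 + 1/6): discriminant -194/363, complex-conjugate roots (-2/11) + ((1/66)*sqrt(582))*i and (-2/11) - ((1/66)*sqrt(582))*i; poles of order 1, moduli (1/6)*sqrt(6) and (1/6)*sqrt(6).
The radius of convergence is the smallest modulus among the singular points: (1/6)*sqrt(6).
The factor ρ**2 + 4*ρ/11 + 1/6 splits as (ρ - a)(ρ - a') with a = (-2/11) - ((1/66)*sqrt(582))*i, a' = (-2/11) + ((1/66)*sqrt(582))*i. At the order-1 pole a set g(ρ) = (ρ - a)*f(ρ) = [-3/5] / (ρ - a').
Simple pole: residue = g(a) at a = (-2/11) - ((1/66)*sqrt(582))*i, which is -((33/970)*sqrt(582))*i.
The factor ρ**2 + 4*ρ/11 + 1/6 splits as (ρ - a)(ρ - a') with a = (-2/11) + ((1/66)*sqrt(582))*i, a' = (-2/11) - ((1/66)*sqrt(582))*i. At the order-1 pole a set g(ρ) = (ρ - a)*f(ρ) = [-3/5] / (ρ - a').
Simple pole: residue = g(a) at a = (-2/11) + ((1/66)*sqrt(582))*i, which is ((33/970)*sqrt(582))*i.
List the singular points by increasing real part (a conjugate pair: the negative imaginary part first).

Radius of convergence at 0: (1/6)*sqrt(6).
At (-2/11) - ((1/66)*sqrt(582))*i: a pole of order 1; residue -((33/970)*sqrt(582))*i.
At (-2/11) + ((1/66)*sqrt(582))*i: a pole of order 1; residue ((33/970)*sqrt(582))*i.


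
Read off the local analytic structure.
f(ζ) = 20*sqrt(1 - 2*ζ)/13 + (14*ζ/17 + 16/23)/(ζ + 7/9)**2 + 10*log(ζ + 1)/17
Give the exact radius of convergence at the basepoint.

The radius of convergence is 1/2.

Denominator factor (ζ + 7/9)^2: pole of order 2 at -7/9, modulus 7/9.
Branch term (10/17)*log(1 - ζ/(-1)): its argument vanishes at ζ = -1, a logarithmic branch point, modulus 1.
Branch term (20/13)*sqrt(1 - ζ/(1/2)): its argument vanishes at ζ = 1/2, a square-root branch point, modulus 1/2.
The radius of convergence is the smallest modulus among the singular points: 1/2.


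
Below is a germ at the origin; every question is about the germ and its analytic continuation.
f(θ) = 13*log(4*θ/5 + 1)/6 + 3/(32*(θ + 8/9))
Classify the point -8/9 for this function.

The point is a pole of order 1.

The denominator factor θ + 8/9 vanishes at -8/9 and appears to the power 1; the numerator there equals 3/32, nonzero, and no other factor vanishes.
The branch terms are analytic at this point.
Hence a pole whose order is the multiplicity, 1.


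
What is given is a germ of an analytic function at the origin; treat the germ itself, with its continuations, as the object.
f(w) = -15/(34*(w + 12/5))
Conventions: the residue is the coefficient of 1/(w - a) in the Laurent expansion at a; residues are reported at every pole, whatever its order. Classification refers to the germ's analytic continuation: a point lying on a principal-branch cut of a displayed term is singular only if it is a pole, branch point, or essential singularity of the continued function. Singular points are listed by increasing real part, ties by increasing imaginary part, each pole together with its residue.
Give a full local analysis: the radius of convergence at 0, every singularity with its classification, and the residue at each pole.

Radius of convergence at 0: 12/5.
At -12/5: a pole of order 1; residue -15/34.

Denominator factor (w + 12/5): pole of order 1 at -12/5, modulus 12/5.
The radius of convergence is the smallest modulus among the singular points: 12/5.
At the order-1 pole -12/5 set g(w) = (w - (-12/5))*f(w) = -15/34.
Simple pole: residue = g(a) at a = -12/5, which is -15/34.


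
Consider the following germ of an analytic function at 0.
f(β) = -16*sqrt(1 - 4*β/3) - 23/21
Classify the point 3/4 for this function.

The term (-16)*sqrt(1 - β/(3/4)) has argument 1 - 3/4/(3/4) = 0 at 3/4: a square-root (algebraic, two-sheeted) branch point; the remaining terms are analytic or single-valued there.

The point is an algebraic (square-root) branch point.


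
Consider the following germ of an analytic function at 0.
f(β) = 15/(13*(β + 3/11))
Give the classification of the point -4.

Denominator factors: β + 3/11 = -41/11 at β = -4 — none vanishes.
So the germ continues analytically to -4.

The point is a regular point.


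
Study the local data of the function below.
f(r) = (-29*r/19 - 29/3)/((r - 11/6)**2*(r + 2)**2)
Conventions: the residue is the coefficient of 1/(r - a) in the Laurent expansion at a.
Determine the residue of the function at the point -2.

The residue is -78300/231173.

At the order-2 pole -2 set g(r) = (r - (-2))^2*f(r) = (-29*r/19 - 29/3)/(r - 11/6)**2.
Order-2 pole: residue = g'(a); g'(-2) = -78300/231173, so the residue is -78300/231173.


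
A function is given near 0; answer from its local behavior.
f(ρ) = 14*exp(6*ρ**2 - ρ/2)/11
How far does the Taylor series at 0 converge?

The radius of convergence is infinite.

The factor exp(6*ρ**2 - ρ/2) is entire and contributes no finite singular point.
The polynomial part has no poles.
No finite singular points: the Taylor series at 0 converges everywhere.


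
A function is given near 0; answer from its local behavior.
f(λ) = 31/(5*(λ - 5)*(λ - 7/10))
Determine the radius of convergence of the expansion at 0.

Denominator factor (λ - 7/10): pole of order 1 at 7/10, modulus 7/10.
Denominator factor (λ - 5): pole of order 1 at 5, modulus 5.
The radius of convergence is the smallest modulus among the singular points: 7/10.

The radius of convergence is 7/10.


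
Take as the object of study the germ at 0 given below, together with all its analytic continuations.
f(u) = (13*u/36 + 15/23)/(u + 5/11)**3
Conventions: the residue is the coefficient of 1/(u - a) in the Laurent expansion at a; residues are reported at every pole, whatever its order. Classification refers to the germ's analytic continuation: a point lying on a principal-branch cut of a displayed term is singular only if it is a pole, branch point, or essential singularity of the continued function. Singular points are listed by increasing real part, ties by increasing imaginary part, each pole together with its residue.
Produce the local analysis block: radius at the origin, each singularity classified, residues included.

Radius of convergence at 0: 5/11.
At -5/11: a pole of order 3; residue 0.

Denominator factor (u + 5/11)^3: pole of order 3 at -5/11, modulus 5/11.
The radius of convergence is the smallest modulus among the singular points: 5/11.
At the order-3 pole -5/11 set g(u) = (u - (-5/11))^3*f(u) = 13*u/36 + 15/23.
Order-3 pole: residue = g''(a)/2; g''(-5/11) = 0, so the residue is 0.


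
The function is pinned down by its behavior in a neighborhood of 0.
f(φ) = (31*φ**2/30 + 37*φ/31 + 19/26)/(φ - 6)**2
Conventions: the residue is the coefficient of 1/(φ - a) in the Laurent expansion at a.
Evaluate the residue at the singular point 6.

At the order-2 pole 6 set g(φ) = (φ - (6))^2*f(φ) = 31*φ**2/30 + 37*φ/31 + 19/26.
Order-2 pole: residue = g'(a); g'(6) = 2107/155, so the residue is 2107/155.

The residue is 2107/155.


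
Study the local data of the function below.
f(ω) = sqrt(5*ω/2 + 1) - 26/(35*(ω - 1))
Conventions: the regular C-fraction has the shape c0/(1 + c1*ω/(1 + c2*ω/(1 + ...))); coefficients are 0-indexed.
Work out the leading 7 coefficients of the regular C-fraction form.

The regular C-fraction coefficients are [61/35, -279/244, 158305/136152, 7488055/10095336, -288428805/888353384, -16659498055/5801303096, 652657032475/174069102472].

Taylor coefficients (expand at 0): a_0 = 61/35, a_1 = 279/140, a_2 = -43/1120, a_3 = 7703/4480, a_4 = -56127/71680, a_5 = 978617/286720, a_6 = -9780439/2293760.
c0 = a_0 = 61/35. Peel one level at a time: if S = 1 + c*ω/S' with S'(0) = 1, then c is the ω-coefficient of S and S' = c*ω/(S - 1).
S_1 = c0/f = 1 + (-279/244)*ω + (158305/119072)*ω^2 + ...; c1 = -279/244.
S_2 = c1*ω/(S_1 - 1) = 1 + (158305/136152)*ω + (-4296425/4981824)*ω^2 + ...; c2 = 158305/136152.
S_3 = c2*ω/(S_2 - 1) = 1 + (7488055/10095336)*ω + (315307475/1309281856)*ω^2 + ...; c3 = 7488055/10095336.
S_4 = c3*ω/(S_3 - 1) = 1 + (-288428805/888353384)*ω + (-35967278025/38576102464)*ω^2 + ...; c4 = -288428805/888353384.
S_5 = c4*ω/(S_4 - 1) = 1 + (-16659498055/5801303096)*ω + (601190940875/55835799616)*ω^2 + ...; c5 = -16659498055/5801303096.
S_6 = c5*ω/(S_5 - 1) = 1 + (652657032475/174069102472)*ω + ...; c6 = 652657032475/174069102472.


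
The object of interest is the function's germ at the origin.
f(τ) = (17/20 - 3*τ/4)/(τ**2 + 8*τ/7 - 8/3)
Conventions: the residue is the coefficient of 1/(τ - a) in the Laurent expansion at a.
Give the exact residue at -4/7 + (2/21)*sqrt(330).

The factor τ**2 + 8*τ/7 - 8/3 splits as (τ - a)(τ - a') with a = -4/7 + (2/21)*sqrt(330), a' = -4/7 - (2/21)*sqrt(330). At the order-1 pole a set g(τ) = (τ - a)*f(τ) = [17/20 - 3*τ/4] / (τ - a').
Simple pole: residue = g(a) at a = -4/7 + (2/21)*sqrt(330), which is -3/8 + (179/8800)*sqrt(330).

The residue is -3/8 + (179/8800)*sqrt(330).


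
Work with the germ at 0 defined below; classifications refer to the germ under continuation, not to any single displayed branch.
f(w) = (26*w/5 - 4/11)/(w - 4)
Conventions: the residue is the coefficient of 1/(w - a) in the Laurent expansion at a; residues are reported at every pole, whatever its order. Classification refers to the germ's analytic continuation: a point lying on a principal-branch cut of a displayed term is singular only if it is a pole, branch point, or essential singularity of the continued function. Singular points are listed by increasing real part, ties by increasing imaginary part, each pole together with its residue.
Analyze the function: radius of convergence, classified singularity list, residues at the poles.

Denominator factor (w - 4): pole of order 1 at 4, modulus 4.
The radius of convergence is the smallest modulus among the singular points: 4.
At the order-1 pole 4 set g(w) = (w - (4))*f(w) = 26*w/5 - 4/11.
Simple pole: residue = g(a) at a = 4, which is 1124/55.

Radius of convergence at 0: 4.
At 4: a pole of order 1; residue 1124/55.


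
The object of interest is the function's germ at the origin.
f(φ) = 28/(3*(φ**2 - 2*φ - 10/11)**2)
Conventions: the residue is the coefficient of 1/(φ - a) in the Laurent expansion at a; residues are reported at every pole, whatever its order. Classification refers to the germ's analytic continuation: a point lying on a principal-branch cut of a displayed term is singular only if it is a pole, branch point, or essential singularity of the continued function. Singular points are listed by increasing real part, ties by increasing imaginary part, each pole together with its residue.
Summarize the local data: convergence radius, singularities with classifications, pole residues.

Radius of convergence at 0: -1 + (1/11)*sqrt(231).
At 1 - (1/11)*sqrt(231): a pole of order 2; residue (11/189)*sqrt(231).
At 1 + (1/11)*sqrt(231): a pole of order 2; residue -(11/189)*sqrt(231).

Denominator factor (φ**2 - 2*φ - 10/11)^2: discriminant 84/11, real irrational roots 1 + (1/11)*sqrt(231) and 1 - (1/11)*sqrt(231); poles of order 2, moduli 1 + (1/11)*sqrt(231) and -1 + (1/11)*sqrt(231).
The radius of convergence is the smallest modulus among the singular points: -1 + (1/11)*sqrt(231).
The factor φ**2 - 2*φ - 10/11 splits as (φ - a)(φ - a') with a = 1 - (1/11)*sqrt(231), a' = 1 + (1/11)*sqrt(231). At the order-2 pole a set g(φ) = (φ - a)^2*f(φ) = [28/3] / (φ - a')^2.
Order-2 pole: residue = g'(a); g'(1 - (1/11)*sqrt(231)) = (11/189)*sqrt(231), so the residue is (11/189)*sqrt(231).
The factor φ**2 - 2*φ - 10/11 splits as (φ - a)(φ - a') with a = 1 + (1/11)*sqrt(231), a' = 1 - (1/11)*sqrt(231). At the order-2 pole a set g(φ) = (φ - a)^2*f(φ) = [28/3] / (φ - a')^2.
Order-2 pole: residue = g'(a); g'(1 + (1/11)*sqrt(231)) = -(11/189)*sqrt(231), so the residue is -(11/189)*sqrt(231).
List the singular points by increasing real part (a conjugate pair: the negative imaginary part first).


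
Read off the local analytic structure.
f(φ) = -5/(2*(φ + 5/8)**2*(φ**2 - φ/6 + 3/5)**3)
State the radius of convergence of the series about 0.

The radius of convergence is 5/8.

Denominator factor (φ + 5/8)^2: pole of order 2 at -5/8, modulus 5/8.
Denominator factor (φ**2 - φ/6 + 3/5)^3: discriminant -427/180, complex-conjugate roots (1/12) + ((1/60)*sqrt(2135))*i and (1/12) - ((1/60)*sqrt(2135))*i; poles of order 3, moduli (1/5)*sqrt(15) and (1/5)*sqrt(15).
The radius of convergence is the smallest modulus among the singular points: 5/8.


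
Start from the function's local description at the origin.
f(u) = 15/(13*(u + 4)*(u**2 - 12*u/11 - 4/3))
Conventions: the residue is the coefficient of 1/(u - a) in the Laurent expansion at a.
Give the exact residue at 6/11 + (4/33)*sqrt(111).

The residue is -495/16328 + (12375/1208272)*sqrt(111).

The factor u**2 - 12*u/11 - 4/3 splits as (u - a)(u - a') with a = 6/11 + (4/33)*sqrt(111), a' = 6/11 - (4/33)*sqrt(111). At the order-1 pole a set g(u) = (u - a)*f(u) = [15/(13*(u + 4))] / (u - a').
Simple pole: residue = g(a) at a = 6/11 + (4/33)*sqrt(111), which is -495/16328 + (12375/1208272)*sqrt(111).


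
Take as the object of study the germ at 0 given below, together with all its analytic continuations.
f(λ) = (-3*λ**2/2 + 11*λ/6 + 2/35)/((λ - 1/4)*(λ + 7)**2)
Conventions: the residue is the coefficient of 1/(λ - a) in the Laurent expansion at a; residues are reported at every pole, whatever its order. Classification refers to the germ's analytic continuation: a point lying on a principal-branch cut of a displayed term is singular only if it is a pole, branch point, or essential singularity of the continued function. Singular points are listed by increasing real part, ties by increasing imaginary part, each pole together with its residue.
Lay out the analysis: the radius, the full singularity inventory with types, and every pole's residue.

Denominator factor (λ + 7)^2: pole of order 2 at -7, modulus 7.
Denominator factor (λ - 1/4): pole of order 1 at 1/4, modulus 1/4.
The radius of convergence is the smallest modulus among the singular points: 1/4.
At the order-2 pole -7 set g(λ) = (λ - (-7))^2*f(λ) = (-3*λ**2/2 + 11*λ/6 + 2/35)/(λ - 1/4).
Order-2 pole: residue = g'(a); g'(-7) = -133166/88305, so the residue is -133166/88305.
At the order-1 pole 1/4 set g(λ) = (λ - (1/4))*f(λ) = (-3*λ**2/2 + 11*λ/6 + 2/35)/(λ + 7)**2.
Simple pole: residue = g(a) at a = 1/4, which is 1417/176610.
List the singular points by increasing real part (a conjugate pair: the negative imaginary part first).

Radius of convergence at 0: 1/4.
At -7: a pole of order 2; residue -133166/88305.
At 1/4: a pole of order 1; residue 1417/176610.


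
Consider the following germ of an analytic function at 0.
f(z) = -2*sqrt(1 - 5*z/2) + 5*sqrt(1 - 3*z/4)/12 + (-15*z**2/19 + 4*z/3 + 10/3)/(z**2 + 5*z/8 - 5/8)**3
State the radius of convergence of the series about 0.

Denominator factor (z**2 + 5*z/8 - 5/8)^3: discriminant 185/64, real irrational roots -5/16 + (1/16)*sqrt(185) and -5/16 - (1/16)*sqrt(185); poles of order 3, moduli -5/16 + (1/16)*sqrt(185) and 5/16 + (1/16)*sqrt(185).
Branch term (-2)*sqrt(1 - z/(2/5)): its argument vanishes at z = 2/5, a square-root branch point, modulus 2/5.
Branch term (5/12)*sqrt(1 - z/(4/3)): its argument vanishes at z = 4/3, a square-root branch point, modulus 4/3.
The radius of convergence is the smallest modulus among the singular points: 2/5.

The radius of convergence is 2/5.


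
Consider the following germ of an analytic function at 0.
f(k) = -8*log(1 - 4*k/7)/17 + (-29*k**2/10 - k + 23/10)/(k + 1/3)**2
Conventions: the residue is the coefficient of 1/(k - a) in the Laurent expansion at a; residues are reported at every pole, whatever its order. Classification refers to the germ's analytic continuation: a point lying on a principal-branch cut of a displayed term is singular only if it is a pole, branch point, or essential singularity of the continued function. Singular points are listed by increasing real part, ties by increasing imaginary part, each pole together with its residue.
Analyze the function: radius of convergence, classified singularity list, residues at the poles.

Radius of convergence at 0: 1/3.
At -1/3: a pole of order 2; residue 14/15.
At 7/4: a logarithmic branch point.

Denominator factor (k + 1/3)^2: pole of order 2 at -1/3, modulus 1/3.
Branch term (-8/17)*log(1 - k/(7/4)): its argument vanishes at k = 7/4, a logarithmic branch point, modulus 7/4.
The radius of convergence is the smallest modulus among the singular points: 1/3.
The branch term is analytic at -1/3 and contributes nothing to the residue; only the rational part matters.
At the order-2 pole -1/3 set g(k) = (k - (-1/3))^2*(rational part) = -29*k**2/10 - k + 23/10.
Order-2 pole: residue = g'(a); g'(-1/3) = 14/15, so the residue is 14/15.
List the singular points by increasing real part (a conjugate pair: the negative imaginary part first).


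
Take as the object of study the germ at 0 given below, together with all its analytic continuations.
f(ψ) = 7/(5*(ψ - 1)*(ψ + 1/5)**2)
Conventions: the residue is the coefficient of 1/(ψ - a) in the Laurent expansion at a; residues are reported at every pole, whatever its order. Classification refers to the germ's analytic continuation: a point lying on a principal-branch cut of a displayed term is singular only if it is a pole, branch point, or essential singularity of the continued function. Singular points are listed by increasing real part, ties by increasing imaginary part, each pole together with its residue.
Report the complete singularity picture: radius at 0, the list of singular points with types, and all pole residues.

Denominator factor (ψ + 1/5)^2: pole of order 2 at -1/5, modulus 1/5.
Denominator factor (ψ - 1): pole of order 1 at 1, modulus 1.
The radius of convergence is the smallest modulus among the singular points: 1/5.
At the order-2 pole -1/5 set g(ψ) = (ψ - (-1/5))^2*f(ψ) = 7/(5*(ψ - 1)).
Order-2 pole: residue = g'(a); g'(-1/5) = -35/36, so the residue is -35/36.
At the order-1 pole 1 set g(ψ) = (ψ - (1))*f(ψ) = 7/(5*(ψ + 1/5)**2).
Simple pole: residue = g(a) at a = 1, which is 35/36.
List the singular points by increasing real part (a conjugate pair: the negative imaginary part first).

Radius of convergence at 0: 1/5.
At -1/5: a pole of order 2; residue -35/36.
At 1: a pole of order 1; residue 35/36.


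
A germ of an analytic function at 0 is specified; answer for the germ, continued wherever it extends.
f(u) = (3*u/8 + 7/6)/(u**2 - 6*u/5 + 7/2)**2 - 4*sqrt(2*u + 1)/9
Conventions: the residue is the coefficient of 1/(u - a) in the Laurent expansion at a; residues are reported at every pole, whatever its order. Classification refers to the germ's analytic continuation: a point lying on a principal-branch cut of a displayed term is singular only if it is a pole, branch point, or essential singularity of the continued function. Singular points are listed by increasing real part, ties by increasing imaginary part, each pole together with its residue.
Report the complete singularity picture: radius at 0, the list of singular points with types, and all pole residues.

Radius of convergence at 0: 1/2.
At -1/2: an algebraic (square-root) branch point.
At (3/5) - ((1/10)*sqrt(314))*i: a pole of order 2; residue ((4175/1183152)*sqrt(314))*i.
At (3/5) + ((1/10)*sqrt(314))*i: a pole of order 2; residue -((4175/1183152)*sqrt(314))*i.

Denominator factor (u**2 - 6*u/5 + 7/2)^2: discriminant -314/25, complex-conjugate roots (3/5) + ((1/10)*sqrt(314))*i and (3/5) - ((1/10)*sqrt(314))*i; poles of order 2, moduli (1/2)*sqrt(14) and (1/2)*sqrt(14).
Branch term (-4/9)*sqrt(1 - u/(-1/2)): its argument vanishes at u = -1/2, a square-root branch point, modulus 1/2.
The radius of convergence is the smallest modulus among the singular points: 1/2.
The branch term is analytic at (3/5) - ((1/10)*sqrt(314))*i and contributes nothing to the residue; only the rational part matters.
The factor u**2 - 6*u/5 + 7/2 splits as (u - a)(u - a') with a = (3/5) - ((1/10)*sqrt(314))*i, a' = (3/5) + ((1/10)*sqrt(314))*i. At the order-2 pole a set g(u) = (u - a)^2*(rational part) = [3*u/8 + 7/6] / (u - a')^2.
Order-2 pole: residue = g'(a); g'((3/5) - ((1/10)*sqrt(314))*i) = ((4175/1183152)*sqrt(314))*i, so the residue is ((4175/1183152)*sqrt(314))*i.
The branch term is analytic at (3/5) + ((1/10)*sqrt(314))*i and contributes nothing to the residue; only the rational part matters.
The factor u**2 - 6*u/5 + 7/2 splits as (u - a)(u - a') with a = (3/5) + ((1/10)*sqrt(314))*i, a' = (3/5) - ((1/10)*sqrt(314))*i. At the order-2 pole a set g(u) = (u - a)^2*(rational part) = [3*u/8 + 7/6] / (u - a')^2.
Order-2 pole: residue = g'(a); g'((3/5) + ((1/10)*sqrt(314))*i) = -((4175/1183152)*sqrt(314))*i, so the residue is -((4175/1183152)*sqrt(314))*i.
List the singular points by increasing real part (a conjugate pair: the negative imaginary part first).


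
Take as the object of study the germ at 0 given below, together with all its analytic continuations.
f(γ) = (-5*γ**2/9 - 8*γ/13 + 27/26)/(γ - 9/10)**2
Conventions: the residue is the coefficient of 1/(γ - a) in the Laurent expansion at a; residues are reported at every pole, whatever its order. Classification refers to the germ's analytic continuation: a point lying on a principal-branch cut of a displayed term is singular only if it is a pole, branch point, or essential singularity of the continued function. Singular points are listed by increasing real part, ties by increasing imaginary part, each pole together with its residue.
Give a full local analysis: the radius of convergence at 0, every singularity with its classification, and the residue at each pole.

Radius of convergence at 0: 9/10.
At 9/10: a pole of order 2; residue -21/13.

Denominator factor (γ - 9/10)^2: pole of order 2 at 9/10, modulus 9/10.
The radius of convergence is the smallest modulus among the singular points: 9/10.
At the order-2 pole 9/10 set g(γ) = (γ - (9/10))^2*f(γ) = -5*γ**2/9 - 8*γ/13 + 27/26.
Order-2 pole: residue = g'(a); g'(9/10) = -21/13, so the residue is -21/13.


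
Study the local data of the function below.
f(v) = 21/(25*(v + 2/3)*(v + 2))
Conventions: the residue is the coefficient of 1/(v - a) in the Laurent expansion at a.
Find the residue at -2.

At the order-1 pole -2 set g(v) = (v - (-2))*f(v) = 21/(25*(v + 2/3)).
Simple pole: residue = g(a) at a = -2, which is -63/100.

The residue is -63/100.


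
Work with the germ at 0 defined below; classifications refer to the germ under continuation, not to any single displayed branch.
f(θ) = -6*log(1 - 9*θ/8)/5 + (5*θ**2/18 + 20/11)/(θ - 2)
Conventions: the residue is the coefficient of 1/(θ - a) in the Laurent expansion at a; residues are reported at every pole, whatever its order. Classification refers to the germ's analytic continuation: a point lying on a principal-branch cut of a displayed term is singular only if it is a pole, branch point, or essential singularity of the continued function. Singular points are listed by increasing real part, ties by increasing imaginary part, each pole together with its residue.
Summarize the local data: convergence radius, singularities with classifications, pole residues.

Denominator factor (θ - 2): pole of order 1 at 2, modulus 2.
Branch term (-6/5)*log(1 - θ/(8/9)): its argument vanishes at θ = 8/9, a logarithmic branch point, modulus 8/9.
The radius of convergence is the smallest modulus among the singular points: 8/9.
The branch term is analytic at 2 and contributes nothing to the residue; only the rational part matters.
At the order-1 pole 2 set g(θ) = (θ - (2))*(rational part) = 5*θ**2/18 + 20/11.
Simple pole: residue = g(a) at a = 2, which is 290/99.
List the singular points by increasing real part (a conjugate pair: the negative imaginary part first).

Radius of convergence at 0: 8/9.
At 8/9: a logarithmic branch point.
At 2: a pole of order 1; residue 290/99.


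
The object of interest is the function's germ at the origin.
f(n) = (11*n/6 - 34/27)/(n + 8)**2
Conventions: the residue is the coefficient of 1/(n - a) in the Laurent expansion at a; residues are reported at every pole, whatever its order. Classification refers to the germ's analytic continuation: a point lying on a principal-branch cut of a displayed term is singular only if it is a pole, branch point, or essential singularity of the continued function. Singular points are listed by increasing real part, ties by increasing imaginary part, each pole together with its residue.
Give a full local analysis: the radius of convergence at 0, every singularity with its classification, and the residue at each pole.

Denominator factor (n + 8)^2: pole of order 2 at -8, modulus 8.
The radius of convergence is the smallest modulus among the singular points: 8.
At the order-2 pole -8 set g(n) = (n - (-8))^2*f(n) = 11*n/6 - 34/27.
Order-2 pole: residue = g'(a); g'(-8) = 11/6, so the residue is 11/6.

Radius of convergence at 0: 8.
At -8: a pole of order 2; residue 11/6.


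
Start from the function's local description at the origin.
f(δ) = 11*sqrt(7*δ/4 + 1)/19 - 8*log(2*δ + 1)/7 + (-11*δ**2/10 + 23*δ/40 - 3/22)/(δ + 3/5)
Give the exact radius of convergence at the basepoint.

The radius of convergence is 1/2.

Denominator factor (δ + 3/5): pole of order 1 at -3/5, modulus 3/5.
Branch term (11/19)*sqrt(1 - δ/(-4/7)): its argument vanishes at δ = -4/7, a square-root branch point, modulus 4/7.
Branch term (-8/7)*log(1 - δ/(-1/2)): its argument vanishes at δ = -1/2, a logarithmic branch point, modulus 1/2.
The radius of convergence is the smallest modulus among the singular points: 1/2.


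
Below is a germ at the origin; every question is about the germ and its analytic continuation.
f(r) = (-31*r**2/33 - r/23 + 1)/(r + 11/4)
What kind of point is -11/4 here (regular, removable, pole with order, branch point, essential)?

The denominator factor r + 11/4 vanishes at -11/4 and appears to the power 1; the numerator there equals -6607/1104, nonzero, and no other factor vanishes.
Hence a pole whose order is the multiplicity, 1.

The point is a pole of order 1.


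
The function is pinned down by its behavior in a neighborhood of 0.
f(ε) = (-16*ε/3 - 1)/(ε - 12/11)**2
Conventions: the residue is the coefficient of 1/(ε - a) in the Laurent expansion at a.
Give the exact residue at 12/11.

At the order-2 pole 12/11 set g(ε) = (ε - (12/11))^2*f(ε) = -16*ε/3 - 1.
Order-2 pole: residue = g'(a); g'(12/11) = -16/3, so the residue is -16/3.

The residue is -16/3.


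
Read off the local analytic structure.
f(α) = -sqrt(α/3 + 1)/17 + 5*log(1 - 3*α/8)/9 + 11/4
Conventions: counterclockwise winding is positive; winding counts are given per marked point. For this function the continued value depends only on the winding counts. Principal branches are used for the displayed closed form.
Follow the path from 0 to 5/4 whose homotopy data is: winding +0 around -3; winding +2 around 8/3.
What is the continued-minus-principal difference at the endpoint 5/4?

Continued minus principal equals (20/9)*pi*i.

The rational part is single-valued and drops out of the difference; each branch term changes only by its own monodromy.
(-1/17)*sqrt(1 - α/(-3)): winding +0 is even, the square root returns to the same sheet, contribution 0.
(5/9)*log(1 - α/(8/3)): each positive loop around 8/3 adds 2*pi*i to the log, so winding +2 contributes (5/9)*(2)*2*pi*i = (20/9)*pi*i.
Summing the contributions at α = 5/4 gives (20/9)*pi*i.


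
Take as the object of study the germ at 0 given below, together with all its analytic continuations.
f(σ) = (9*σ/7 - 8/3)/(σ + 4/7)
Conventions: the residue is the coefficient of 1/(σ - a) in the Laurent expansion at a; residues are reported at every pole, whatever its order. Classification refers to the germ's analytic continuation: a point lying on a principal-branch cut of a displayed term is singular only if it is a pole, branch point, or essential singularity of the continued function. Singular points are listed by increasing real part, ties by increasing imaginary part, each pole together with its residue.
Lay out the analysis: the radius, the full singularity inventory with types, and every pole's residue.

Denominator factor (σ + 4/7): pole of order 1 at -4/7, modulus 4/7.
The radius of convergence is the smallest modulus among the singular points: 4/7.
At the order-1 pole -4/7 set g(σ) = (σ - (-4/7))*f(σ) = 9*σ/7 - 8/3.
Simple pole: residue = g(a) at a = -4/7, which is -500/147.

Radius of convergence at 0: 4/7.
At -4/7: a pole of order 1; residue -500/147.


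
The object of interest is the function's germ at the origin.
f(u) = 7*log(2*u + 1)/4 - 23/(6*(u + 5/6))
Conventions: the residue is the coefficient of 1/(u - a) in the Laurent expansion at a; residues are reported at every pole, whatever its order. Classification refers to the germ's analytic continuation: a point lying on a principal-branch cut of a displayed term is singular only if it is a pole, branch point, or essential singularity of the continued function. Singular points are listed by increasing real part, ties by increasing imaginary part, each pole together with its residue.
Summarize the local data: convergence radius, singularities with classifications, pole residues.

Denominator factor (u + 5/6): pole of order 1 at -5/6, modulus 5/6.
Branch term (7/4)*log(1 - u/(-1/2)): its argument vanishes at u = -1/2, a logarithmic branch point, modulus 1/2.
The radius of convergence is the smallest modulus among the singular points: 1/2.
The branch term is analytic at -5/6 and contributes nothing to the residue; only the rational part matters.
At the order-1 pole -5/6 set g(u) = (u - (-5/6))*(rational part) = -23/6.
Simple pole: residue = g(a) at a = -5/6, which is -23/6.
List the singular points by increasing real part (a conjugate pair: the negative imaginary part first).

Radius of convergence at 0: 1/2.
At -5/6: a pole of order 1; residue -23/6.
At -1/2: a logarithmic branch point.


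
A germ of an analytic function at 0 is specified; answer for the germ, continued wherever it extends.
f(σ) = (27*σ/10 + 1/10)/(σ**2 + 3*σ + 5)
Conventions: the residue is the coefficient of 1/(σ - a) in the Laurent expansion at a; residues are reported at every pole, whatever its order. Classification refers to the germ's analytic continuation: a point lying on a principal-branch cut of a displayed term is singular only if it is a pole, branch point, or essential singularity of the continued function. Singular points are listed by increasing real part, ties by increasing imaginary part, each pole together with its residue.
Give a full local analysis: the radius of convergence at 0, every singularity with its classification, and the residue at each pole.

Radius of convergence at 0: sqrt(5).
At (-3/2) - ((1/2)*sqrt(11))*i: a pole of order 1; residue (27/20) - ((79/220)*sqrt(11))*i.
At (-3/2) + ((1/2)*sqrt(11))*i: a pole of order 1; residue (27/20) + ((79/220)*sqrt(11))*i.

Denominator factor (σ**2 + 3*σ + 5): discriminant -11, complex-conjugate roots (-3/2) + ((1/2)*sqrt(11))*i and (-3/2) - ((1/2)*sqrt(11))*i; poles of order 1, moduli sqrt(5) and sqrt(5).
The radius of convergence is the smallest modulus among the singular points: sqrt(5).
The factor σ**2 + 3*σ + 5 splits as (σ - a)(σ - a') with a = (-3/2) - ((1/2)*sqrt(11))*i, a' = (-3/2) + ((1/2)*sqrt(11))*i. At the order-1 pole a set g(σ) = (σ - a)*f(σ) = [27*σ/10 + 1/10] / (σ - a').
Simple pole: residue = g(a) at a = (-3/2) - ((1/2)*sqrt(11))*i, which is (27/20) - ((79/220)*sqrt(11))*i.
The factor σ**2 + 3*σ + 5 splits as (σ - a)(σ - a') with a = (-3/2) + ((1/2)*sqrt(11))*i, a' = (-3/2) - ((1/2)*sqrt(11))*i. At the order-1 pole a set g(σ) = (σ - a)*f(σ) = [27*σ/10 + 1/10] / (σ - a').
Simple pole: residue = g(a) at a = (-3/2) + ((1/2)*sqrt(11))*i, which is (27/20) + ((79/220)*sqrt(11))*i.
List the singular points by increasing real part (a conjugate pair: the negative imaginary part first).


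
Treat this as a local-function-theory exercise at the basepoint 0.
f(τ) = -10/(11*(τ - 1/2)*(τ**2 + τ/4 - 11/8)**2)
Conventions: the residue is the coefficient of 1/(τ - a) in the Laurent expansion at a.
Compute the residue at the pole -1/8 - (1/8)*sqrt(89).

The residue is 5/11 - (275/7921)*sqrt(89).

The factor τ**2 + τ/4 - 11/8 splits as (τ - a)(τ - a') with a = -1/8 - (1/8)*sqrt(89), a' = -1/8 + (1/8)*sqrt(89). At the order-2 pole a set g(τ) = (τ - a)^2*f(τ) = [-10/(11*(τ - 1/2))] / (τ - a')^2.
Order-2 pole: residue = g'(a); g'(-1/8 - (1/8)*sqrt(89)) = 5/11 - (275/7921)*sqrt(89), so the residue is 5/11 - (275/7921)*sqrt(89).


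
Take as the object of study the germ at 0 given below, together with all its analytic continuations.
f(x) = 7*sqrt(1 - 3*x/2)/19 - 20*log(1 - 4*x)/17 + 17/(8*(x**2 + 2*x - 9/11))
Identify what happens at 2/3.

The point is an algebraic (square-root) branch point.

The term (7/19)*sqrt(1 - x/(2/3)) has argument 1 - 2/3/(2/3) = 0 at 2/3: a square-root (algebraic, two-sheeted) branch point; the remaining terms are analytic or single-valued there.


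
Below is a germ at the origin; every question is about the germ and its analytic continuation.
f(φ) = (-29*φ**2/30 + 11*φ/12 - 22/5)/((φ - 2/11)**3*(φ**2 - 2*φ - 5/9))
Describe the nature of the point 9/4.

Denominator factors: φ**2 - 2*φ - 5/9 = 1/144 at φ = 9/4; φ - 2/11 = 91/44 at φ = 9/4 — none vanishes.
So the germ continues analytically to 9/4.

The point is a regular point.


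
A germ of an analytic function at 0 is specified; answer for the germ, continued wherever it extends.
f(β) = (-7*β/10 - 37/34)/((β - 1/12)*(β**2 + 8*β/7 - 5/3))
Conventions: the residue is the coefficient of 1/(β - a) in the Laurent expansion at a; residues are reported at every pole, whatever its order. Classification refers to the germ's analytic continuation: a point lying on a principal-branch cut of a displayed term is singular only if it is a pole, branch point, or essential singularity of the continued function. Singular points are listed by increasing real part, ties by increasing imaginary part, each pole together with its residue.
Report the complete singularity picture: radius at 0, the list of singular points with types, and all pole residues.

Radius of convergence at 0: 1/12.
At -4/7 - (1/21)*sqrt(879): a pole of order 1; residue -49119/134045 + (553539/39275185)*sqrt(879).
At 1/12: a pole of order 1; residue 98238/134045.
At -4/7 + (1/21)*sqrt(879): a pole of order 1; residue -49119/134045 - (553539/39275185)*sqrt(879).

Denominator factor (β - 1/12): pole of order 1 at 1/12, modulus 1/12.
Denominator factor (β**2 + 8*β/7 - 5/3): discriminant 1172/147, real irrational roots -4/7 + (1/21)*sqrt(879) and -4/7 - (1/21)*sqrt(879); poles of order 1, moduli -4/7 + (1/21)*sqrt(879) and 4/7 + (1/21)*sqrt(879).
The radius of convergence is the smallest modulus among the singular points: 1/12.
The factor β**2 + 8*β/7 - 5/3 splits as (β - a)(β - a') with a = -4/7 - (1/21)*sqrt(879), a' = -4/7 + (1/21)*sqrt(879). At the order-1 pole a set g(β) = (β - a)*f(β) = [(-7*β/10 - 37/34)/(β - 1/12)] / (β - a').
Simple pole: residue = g(a) at a = -4/7 - (1/21)*sqrt(879), which is -49119/134045 + (553539/39275185)*sqrt(879).
At the order-1 pole 1/12 set g(β) = (β - (1/12))*f(β) = (-7*β/10 - 37/34)/(β**2 + 8*β/7 - 5/3).
Simple pole: residue = g(a) at a = 1/12, which is 98238/134045.
The factor β**2 + 8*β/7 - 5/3 splits as (β - a)(β - a') with a = -4/7 + (1/21)*sqrt(879), a' = -4/7 - (1/21)*sqrt(879). At the order-1 pole a set g(β) = (β - a)*f(β) = [(-7*β/10 - 37/34)/(β - 1/12)] / (β - a').
Simple pole: residue = g(a) at a = -4/7 + (1/21)*sqrt(879), which is -49119/134045 - (553539/39275185)*sqrt(879).
List the singular points by increasing real part (a conjugate pair: the negative imaginary part first).
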